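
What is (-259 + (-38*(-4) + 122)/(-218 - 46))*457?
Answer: -15686525/132 ≈ -1.1884e+5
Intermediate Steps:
(-259 + (-38*(-4) + 122)/(-218 - 46))*457 = (-259 + (152 + 122)/(-264))*457 = (-259 + 274*(-1/264))*457 = (-259 - 137/132)*457 = -34325/132*457 = -15686525/132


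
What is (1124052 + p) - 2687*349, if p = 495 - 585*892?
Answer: -335036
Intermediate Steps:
p = -521325 (p = 495 - 521820 = -521325)
(1124052 + p) - 2687*349 = (1124052 - 521325) - 2687*349 = 602727 - 937763 = -335036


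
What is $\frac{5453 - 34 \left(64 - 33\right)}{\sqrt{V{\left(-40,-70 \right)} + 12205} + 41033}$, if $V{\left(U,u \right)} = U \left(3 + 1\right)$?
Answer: $\frac{180504167}{1683695044} - \frac{4399 \sqrt{12045}}{1683695044} \approx 0.10692$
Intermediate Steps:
$V{\left(U,u \right)} = 4 U$ ($V{\left(U,u \right)} = U 4 = 4 U$)
$\frac{5453 - 34 \left(64 - 33\right)}{\sqrt{V{\left(-40,-70 \right)} + 12205} + 41033} = \frac{5453 - 34 \left(64 - 33\right)}{\sqrt{4 \left(-40\right) + 12205} + 41033} = \frac{5453 - 1054}{\sqrt{-160 + 12205} + 41033} = \frac{5453 - 1054}{\sqrt{12045} + 41033} = \frac{4399}{41033 + \sqrt{12045}}$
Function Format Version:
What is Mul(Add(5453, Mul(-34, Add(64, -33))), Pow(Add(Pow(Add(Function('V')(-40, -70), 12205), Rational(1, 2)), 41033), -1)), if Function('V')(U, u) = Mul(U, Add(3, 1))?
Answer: Add(Rational(180504167, 1683695044), Mul(Rational(-4399, 1683695044), Pow(12045, Rational(1, 2)))) ≈ 0.10692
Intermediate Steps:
Function('V')(U, u) = Mul(4, U) (Function('V')(U, u) = Mul(U, 4) = Mul(4, U))
Mul(Add(5453, Mul(-34, Add(64, -33))), Pow(Add(Pow(Add(Function('V')(-40, -70), 12205), Rational(1, 2)), 41033), -1)) = Mul(Add(5453, Mul(-34, Add(64, -33))), Pow(Add(Pow(Add(Mul(4, -40), 12205), Rational(1, 2)), 41033), -1)) = Mul(Add(5453, Mul(-34, 31)), Pow(Add(Pow(Add(-160, 12205), Rational(1, 2)), 41033), -1)) = Mul(Add(5453, -1054), Pow(Add(Pow(12045, Rational(1, 2)), 41033), -1)) = Mul(4399, Pow(Add(41033, Pow(12045, Rational(1, 2))), -1))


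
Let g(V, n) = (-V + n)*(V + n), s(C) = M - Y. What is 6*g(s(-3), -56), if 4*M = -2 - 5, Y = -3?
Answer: 150453/8 ≈ 18807.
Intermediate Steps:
M = -7/4 (M = (-2 - 5)/4 = (1/4)*(-7) = -7/4 ≈ -1.7500)
s(C) = 5/4 (s(C) = -7/4 - 1*(-3) = -7/4 + 3 = 5/4)
g(V, n) = (V + n)*(n - V) (g(V, n) = (n - V)*(V + n) = (V + n)*(n - V))
6*g(s(-3), -56) = 6*((-56)**2 - (5/4)**2) = 6*(3136 - 1*25/16) = 6*(3136 - 25/16) = 6*(50151/16) = 150453/8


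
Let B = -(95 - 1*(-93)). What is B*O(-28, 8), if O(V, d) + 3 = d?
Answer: -940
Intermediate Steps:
O(V, d) = -3 + d
B = -188 (B = -(95 + 93) = -1*188 = -188)
B*O(-28, 8) = -188*(-3 + 8) = -188*5 = -940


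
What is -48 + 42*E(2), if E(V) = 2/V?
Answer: -6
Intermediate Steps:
-48 + 42*E(2) = -48 + 42*(2/2) = -48 + 42*(2*(½)) = -48 + 42*1 = -48 + 42 = -6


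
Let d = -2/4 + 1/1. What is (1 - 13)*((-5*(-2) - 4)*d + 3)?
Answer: -72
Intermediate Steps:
d = ½ (d = -2*¼ + 1*1 = -½ + 1 = ½ ≈ 0.50000)
(1 - 13)*((-5*(-2) - 4)*d + 3) = (1 - 13)*((-5*(-2) - 4)*(½) + 3) = -12*((10 - 4)*(½) + 3) = -12*(6*(½) + 3) = -12*(3 + 3) = -12*6 = -72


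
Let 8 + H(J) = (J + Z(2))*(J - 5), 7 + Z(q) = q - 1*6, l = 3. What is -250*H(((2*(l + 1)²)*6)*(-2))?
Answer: -38411750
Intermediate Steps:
Z(q) = -13 + q (Z(q) = -7 + (q - 1*6) = -7 + (q - 6) = -7 + (-6 + q) = -13 + q)
H(J) = -8 + (-11 + J)*(-5 + J) (H(J) = -8 + (J + (-13 + 2))*(J - 5) = -8 + (J - 11)*(-5 + J) = -8 + (-11 + J)*(-5 + J))
-250*H(((2*(l + 1)²)*6)*(-2)) = -250*(47 + (((2*(3 + 1)²)*6)*(-2))² - 16*(2*(3 + 1)²)*6*(-2)) = -250*(47 + (((2*4²)*6)*(-2))² - 16*(2*4²)*6*(-2)) = -250*(47 + (((2*16)*6)*(-2))² - 16*(2*16)*6*(-2)) = -250*(47 + ((32*6)*(-2))² - 16*32*6*(-2)) = -250*(47 + (192*(-2))² - 3072*(-2)) = -250*(47 + (-384)² - 16*(-384)) = -250*(47 + 147456 + 6144) = -250*153647 = -38411750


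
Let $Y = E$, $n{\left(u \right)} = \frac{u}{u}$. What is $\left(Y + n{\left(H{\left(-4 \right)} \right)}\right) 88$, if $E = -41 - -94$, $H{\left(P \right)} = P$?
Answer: $4752$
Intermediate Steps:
$E = 53$ ($E = -41 + 94 = 53$)
$n{\left(u \right)} = 1$
$Y = 53$
$\left(Y + n{\left(H{\left(-4 \right)} \right)}\right) 88 = \left(53 + 1\right) 88 = 54 \cdot 88 = 4752$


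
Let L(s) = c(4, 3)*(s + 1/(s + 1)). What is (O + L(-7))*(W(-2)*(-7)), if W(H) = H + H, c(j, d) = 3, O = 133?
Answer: 3122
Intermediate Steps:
W(H) = 2*H
L(s) = 3*s + 3/(1 + s) (L(s) = 3*(s + 1/(s + 1)) = 3*(s + 1/(1 + s)) = 3*s + 3/(1 + s))
(O + L(-7))*(W(-2)*(-7)) = (133 + 3*(1 - 7 + (-7)**2)/(1 - 7))*((2*(-2))*(-7)) = (133 + 3*(1 - 7 + 49)/(-6))*(-4*(-7)) = (133 + 3*(-1/6)*43)*28 = (133 - 43/2)*28 = (223/2)*28 = 3122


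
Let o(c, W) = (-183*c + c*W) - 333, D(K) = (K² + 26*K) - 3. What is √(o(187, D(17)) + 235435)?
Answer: √337017 ≈ 580.53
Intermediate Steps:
D(K) = -3 + K² + 26*K
o(c, W) = -333 - 183*c + W*c (o(c, W) = (-183*c + W*c) - 333 = -333 - 183*c + W*c)
√(o(187, D(17)) + 235435) = √((-333 - 183*187 + (-3 + 17² + 26*17)*187) + 235435) = √((-333 - 34221 + (-3 + 289 + 442)*187) + 235435) = √((-333 - 34221 + 728*187) + 235435) = √((-333 - 34221 + 136136) + 235435) = √(101582 + 235435) = √337017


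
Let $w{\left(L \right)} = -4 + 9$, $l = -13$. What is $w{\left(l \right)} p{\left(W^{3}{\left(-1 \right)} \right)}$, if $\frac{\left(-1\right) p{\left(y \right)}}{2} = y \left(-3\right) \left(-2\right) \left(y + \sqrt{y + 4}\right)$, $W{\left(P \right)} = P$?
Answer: $-60 + 60 \sqrt{3} \approx 43.923$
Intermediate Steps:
$w{\left(L \right)} = 5$
$p{\left(y \right)} = - 12 y \left(y + \sqrt{4 + y}\right)$ ($p{\left(y \right)} = - 2 y \left(-3\right) \left(-2\right) \left(y + \sqrt{y + 4}\right) = - 2 - 3 y \left(-2\right) \left(y + \sqrt{4 + y}\right) = - 2 \cdot 6 y \left(y + \sqrt{4 + y}\right) = - 12 y \left(y + \sqrt{4 + y}\right)$)
$w{\left(l \right)} p{\left(W^{3}{\left(-1 \right)} \right)} = 5 \left(- 12 \left(-1\right)^{3} \left(\left(-1\right)^{3} + \sqrt{4 + \left(-1\right)^{3}}\right)\right) = 5 \left(\left(-12\right) \left(-1\right) \left(-1 + \sqrt{4 - 1}\right)\right) = 5 \left(\left(-12\right) \left(-1\right) \left(-1 + \sqrt{3}\right)\right) = 5 \left(-12 + 12 \sqrt{3}\right) = -60 + 60 \sqrt{3}$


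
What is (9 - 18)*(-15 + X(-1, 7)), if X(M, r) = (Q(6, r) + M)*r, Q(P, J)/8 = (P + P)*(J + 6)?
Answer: -78426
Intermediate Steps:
Q(P, J) = 16*P*(6 + J) (Q(P, J) = 8*((P + P)*(J + 6)) = 8*((2*P)*(6 + J)) = 8*(2*P*(6 + J)) = 16*P*(6 + J))
X(M, r) = r*(576 + M + 96*r) (X(M, r) = (16*6*(6 + r) + M)*r = ((576 + 96*r) + M)*r = (576 + M + 96*r)*r = r*(576 + M + 96*r))
(9 - 18)*(-15 + X(-1, 7)) = (9 - 18)*(-15 + 7*(576 - 1 + 96*7)) = -9*(-15 + 7*(576 - 1 + 672)) = -9*(-15 + 7*1247) = -9*(-15 + 8729) = -9*8714 = -78426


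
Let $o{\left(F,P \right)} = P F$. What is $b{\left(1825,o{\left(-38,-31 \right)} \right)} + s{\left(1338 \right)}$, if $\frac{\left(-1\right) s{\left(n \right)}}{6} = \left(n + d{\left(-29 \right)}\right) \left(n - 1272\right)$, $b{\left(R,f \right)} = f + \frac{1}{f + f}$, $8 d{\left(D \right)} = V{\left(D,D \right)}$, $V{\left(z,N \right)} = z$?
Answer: $- \frac{1242164481}{2356} \approx -5.2723 \cdot 10^{5}$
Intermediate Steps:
$d{\left(D \right)} = \frac{D}{8}$
$o{\left(F,P \right)} = F P$
$b{\left(R,f \right)} = f + \frac{1}{2 f}$
$s{\left(n \right)} = - 6 \left(-1272 + n\right) \left(- \frac{29}{8} + n\right)$ ($s{\left(n \right)} = - 6 \left(n + \frac{1}{8} \left(-29\right)\right) \left(n - 1272\right) = - 6 \left(n - \frac{29}{8}\right) \left(-1272 + n\right) = - 6 \left(- \frac{29}{8} + n\right) \left(-1272 + n\right) = - 6 \left(-1272 + n\right) \left(- \frac{29}{8} + n\right)$)
$b{\left(1825,o{\left(-38,-31 \right)} \right)} + s{\left(1338 \right)} = \left(\left(-38\right) \left(-31\right) + \frac{1}{2 \left(\left(-38\right) \left(-31\right)\right)}\right) - \left(- \frac{20426103}{2} + 10741464\right) = \left(1178 + \frac{1}{2 \cdot 1178}\right) - \frac{1056825}{2} = \left(1178 + \frac{1}{2} \cdot \frac{1}{1178}\right) - \frac{1056825}{2} = \left(1178 + \frac{1}{2356}\right) - \frac{1056825}{2} = \frac{2775369}{2356} - \frac{1056825}{2} = - \frac{1242164481}{2356}$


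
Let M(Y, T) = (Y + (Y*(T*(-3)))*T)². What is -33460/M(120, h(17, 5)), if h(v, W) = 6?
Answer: -1673/8243280 ≈ -0.00020295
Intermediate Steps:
M(Y, T) = (Y - 3*Y*T²)² (M(Y, T) = (Y + (Y*(-3*T))*T)² = (Y + (-3*T*Y)*T)² = (Y - 3*Y*T²)²)
-33460/M(120, h(17, 5)) = -33460*1/(14400*(-1 + 3*6²)²) = -33460*1/(14400*(-1 + 3*36)²) = -33460*1/(14400*(-1 + 108)²) = -33460/(14400*107²) = -33460/(14400*11449) = -33460/164865600 = -33460*1/164865600 = -1673/8243280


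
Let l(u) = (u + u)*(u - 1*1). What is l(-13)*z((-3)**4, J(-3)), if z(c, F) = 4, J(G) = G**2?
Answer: 1456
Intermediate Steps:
l(u) = 2*u*(-1 + u) (l(u) = (2*u)*(u - 1) = (2*u)*(-1 + u) = 2*u*(-1 + u))
l(-13)*z((-3)**4, J(-3)) = (2*(-13)*(-1 - 13))*4 = (2*(-13)*(-14))*4 = 364*4 = 1456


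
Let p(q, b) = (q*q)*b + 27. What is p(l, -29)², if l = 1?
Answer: 4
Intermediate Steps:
p(q, b) = 27 + b*q² (p(q, b) = q²*b + 27 = b*q² + 27 = 27 + b*q²)
p(l, -29)² = (27 - 29*1²)² = (27 - 29*1)² = (27 - 29)² = (-2)² = 4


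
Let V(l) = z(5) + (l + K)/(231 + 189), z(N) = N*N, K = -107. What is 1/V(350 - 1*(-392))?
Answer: 84/2227 ≈ 0.037719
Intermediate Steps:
z(N) = N²
V(l) = 10393/420 + l/420 (V(l) = 5² + (l - 107)/(231 + 189) = 25 + (-107 + l)/420 = 25 + (-107 + l)*(1/420) = 25 + (-107/420 + l/420) = 10393/420 + l/420)
1/V(350 - 1*(-392)) = 1/(10393/420 + (350 - 1*(-392))/420) = 1/(10393/420 + (350 + 392)/420) = 1/(10393/420 + (1/420)*742) = 1/(10393/420 + 53/30) = 1/(2227/84) = 84/2227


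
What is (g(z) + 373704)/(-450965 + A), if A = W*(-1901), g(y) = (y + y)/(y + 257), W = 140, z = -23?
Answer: -8744669/16780257 ≈ -0.52113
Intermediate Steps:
g(y) = 2*y/(257 + y) (g(y) = (2*y)/(257 + y) = 2*y/(257 + y))
A = -266140 (A = 140*(-1901) = -266140)
(g(z) + 373704)/(-450965 + A) = (2*(-23)/(257 - 23) + 373704)/(-450965 - 266140) = (2*(-23)/234 + 373704)/(-717105) = (2*(-23)*(1/234) + 373704)*(-1/717105) = (-23/117 + 373704)*(-1/717105) = (43723345/117)*(-1/717105) = -8744669/16780257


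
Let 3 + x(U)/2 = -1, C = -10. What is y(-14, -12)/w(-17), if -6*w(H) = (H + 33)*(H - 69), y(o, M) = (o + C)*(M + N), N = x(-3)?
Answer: 90/43 ≈ 2.0930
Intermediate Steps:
x(U) = -8 (x(U) = -6 + 2*(-1) = -6 - 2 = -8)
N = -8
y(o, M) = (-10 + o)*(-8 + M) (y(o, M) = (o - 10)*(M - 8) = (-10 + o)*(-8 + M))
w(H) = -(-69 + H)*(33 + H)/6 (w(H) = -(H + 33)*(H - 69)/6 = -(33 + H)*(-69 + H)/6 = -(-69 + H)*(33 + H)/6)
y(-14, -12)/w(-17) = (80 - 10*(-12) - 8*(-14) - 12*(-14))/(759/2 + 6*(-17) - ⅙*(-17)²) = (80 + 120 + 112 + 168)/(759/2 - 102 - ⅙*289) = 480/(759/2 - 102 - 289/6) = 480/(688/3) = 480*(3/688) = 90/43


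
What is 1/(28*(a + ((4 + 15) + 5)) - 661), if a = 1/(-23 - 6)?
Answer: 29/291 ≈ 0.099656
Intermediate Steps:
a = -1/29 (a = 1/(-29) = -1/29 ≈ -0.034483)
1/(28*(a + ((4 + 15) + 5)) - 661) = 1/(28*(-1/29 + ((4 + 15) + 5)) - 661) = 1/(28*(-1/29 + (19 + 5)) - 661) = 1/(28*(-1/29 + 24) - 661) = 1/(28*(695/29) - 661) = 1/(19460/29 - 661) = 1/(291/29) = 29/291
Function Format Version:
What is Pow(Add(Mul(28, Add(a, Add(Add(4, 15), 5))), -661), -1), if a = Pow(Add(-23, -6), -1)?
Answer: Rational(29, 291) ≈ 0.099656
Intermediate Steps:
a = Rational(-1, 29) (a = Pow(-29, -1) = Rational(-1, 29) ≈ -0.034483)
Pow(Add(Mul(28, Add(a, Add(Add(4, 15), 5))), -661), -1) = Pow(Add(Mul(28, Add(Rational(-1, 29), Add(Add(4, 15), 5))), -661), -1) = Pow(Add(Mul(28, Add(Rational(-1, 29), Add(19, 5))), -661), -1) = Pow(Add(Mul(28, Add(Rational(-1, 29), 24)), -661), -1) = Pow(Add(Mul(28, Rational(695, 29)), -661), -1) = Pow(Add(Rational(19460, 29), -661), -1) = Pow(Rational(291, 29), -1) = Rational(29, 291)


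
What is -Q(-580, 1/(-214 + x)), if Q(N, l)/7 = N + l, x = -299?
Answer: 2082787/513 ≈ 4060.0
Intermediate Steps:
Q(N, l) = 7*N + 7*l (Q(N, l) = 7*(N + l) = 7*N + 7*l)
-Q(-580, 1/(-214 + x)) = -(7*(-580) + 7/(-214 - 299)) = -(-4060 + 7/(-513)) = -(-4060 + 7*(-1/513)) = -(-4060 - 7/513) = -1*(-2082787/513) = 2082787/513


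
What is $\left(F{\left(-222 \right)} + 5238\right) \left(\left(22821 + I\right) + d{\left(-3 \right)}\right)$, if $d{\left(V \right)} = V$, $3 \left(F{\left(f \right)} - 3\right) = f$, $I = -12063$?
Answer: $55571085$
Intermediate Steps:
$F{\left(f \right)} = 3 + \frac{f}{3}$
$\left(F{\left(-222 \right)} + 5238\right) \left(\left(22821 + I\right) + d{\left(-3 \right)}\right) = \left(\left(3 + \frac{1}{3} \left(-222\right)\right) + 5238\right) \left(\left(22821 - 12063\right) - 3\right) = \left(\left(3 - 74\right) + 5238\right) \left(10758 - 3\right) = \left(-71 + 5238\right) 10755 = 5167 \cdot 10755 = 55571085$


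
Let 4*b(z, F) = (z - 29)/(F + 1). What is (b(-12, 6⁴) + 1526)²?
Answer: 62676466421409/26915344 ≈ 2.3287e+6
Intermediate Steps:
b(z, F) = (-29 + z)/(4*(1 + F)) (b(z, F) = ((z - 29)/(F + 1))/4 = ((-29 + z)/(1 + F))/4 = (-29 + z)/(4*(1 + F)))
(b(-12, 6⁴) + 1526)² = ((-29 - 12)/(4*(1 + 6⁴)) + 1526)² = ((¼)*(-41)/(1 + 1296) + 1526)² = ((¼)*(-41)/1297 + 1526)² = ((¼)*(1/1297)*(-41) + 1526)² = (-41/5188 + 1526)² = (7916847/5188)² = 62676466421409/26915344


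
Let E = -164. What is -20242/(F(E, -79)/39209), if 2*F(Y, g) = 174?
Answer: -27367882/3 ≈ -9.1226e+6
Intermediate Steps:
F(Y, g) = 87 (F(Y, g) = (½)*174 = 87)
-20242/(F(E, -79)/39209) = -20242/(87/39209) = -20242/(87*(1/39209)) = -20242/87/39209 = -20242*39209/87 = -1*27367882/3 = -27367882/3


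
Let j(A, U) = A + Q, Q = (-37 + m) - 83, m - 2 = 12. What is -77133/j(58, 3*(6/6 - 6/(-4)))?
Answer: 25711/16 ≈ 1606.9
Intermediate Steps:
m = 14 (m = 2 + 12 = 14)
Q = -106 (Q = (-37 + 14) - 83 = -23 - 83 = -106)
j(A, U) = -106 + A (j(A, U) = A - 106 = -106 + A)
-77133/j(58, 3*(6/6 - 6/(-4))) = -77133/(-106 + 58) = -77133/(-48) = -77133*(-1/48) = 25711/16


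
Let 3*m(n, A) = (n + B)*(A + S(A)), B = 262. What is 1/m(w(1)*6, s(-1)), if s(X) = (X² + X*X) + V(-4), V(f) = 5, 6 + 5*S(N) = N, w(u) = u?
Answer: 5/3216 ≈ 0.0015547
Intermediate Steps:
S(N) = -6/5 + N/5
s(X) = 5 + 2*X² (s(X) = (X² + X*X) + 5 = (X² + X²) + 5 = 2*X² + 5 = 5 + 2*X²)
m(n, A) = (262 + n)*(-6/5 + 6*A/5)/3 (m(n, A) = ((n + 262)*(A + (-6/5 + A/5)))/3 = ((262 + n)*(-6/5 + 6*A/5))/3 = (262 + n)*(-6/5 + 6*A/5)/3)
1/m(w(1)*6, s(-1)) = 1/(-524/5 - 2*6/5 + 524*(5 + 2*(-1)²)/5 + 2*(5 + 2*(-1)²)*(1*6)/5) = 1/(-524/5 - ⅖*6 + 524*(5 + 2*1)/5 + (⅖)*(5 + 2*1)*6) = 1/(-524/5 - 12/5 + 524*(5 + 2)/5 + (⅖)*(5 + 2)*6) = 1/(-524/5 - 12/5 + (524/5)*7 + (⅖)*7*6) = 1/(-524/5 - 12/5 + 3668/5 + 84/5) = 1/(3216/5) = 5/3216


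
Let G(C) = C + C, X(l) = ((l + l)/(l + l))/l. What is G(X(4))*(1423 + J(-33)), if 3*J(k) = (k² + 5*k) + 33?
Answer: 871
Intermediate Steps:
X(l) = 1/l (X(l) = ((2*l)/((2*l)))/l = ((2*l)*(1/(2*l)))/l = 1/l)
G(C) = 2*C
J(k) = 11 + k²/3 + 5*k/3 (J(k) = ((k² + 5*k) + 33)/3 = (33 + k² + 5*k)/3 = 11 + k²/3 + 5*k/3)
G(X(4))*(1423 + J(-33)) = (2/4)*(1423 + (11 + (⅓)*(-33)² + (5/3)*(-33))) = (2*(¼))*(1423 + (11 + (⅓)*1089 - 55)) = (1423 + (11 + 363 - 55))/2 = (1423 + 319)/2 = (½)*1742 = 871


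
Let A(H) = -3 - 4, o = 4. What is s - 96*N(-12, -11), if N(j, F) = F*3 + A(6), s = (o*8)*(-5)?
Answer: 3680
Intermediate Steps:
s = -160 (s = (4*8)*(-5) = 32*(-5) = -160)
A(H) = -7
N(j, F) = -7 + 3*F (N(j, F) = F*3 - 7 = 3*F - 7 = -7 + 3*F)
s - 96*N(-12, -11) = -160 - 96*(-7 + 3*(-11)) = -160 - 96*(-7 - 33) = -160 - 96*(-40) = -160 + 3840 = 3680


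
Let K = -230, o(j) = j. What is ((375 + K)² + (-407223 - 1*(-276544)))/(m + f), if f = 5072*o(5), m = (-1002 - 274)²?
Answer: -54827/826768 ≈ -0.066315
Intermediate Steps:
m = 1628176 (m = (-1276)² = 1628176)
f = 25360 (f = 5072*5 = 25360)
((375 + K)² + (-407223 - 1*(-276544)))/(m + f) = ((375 - 230)² + (-407223 - 1*(-276544)))/(1628176 + 25360) = (145² + (-407223 + 276544))/1653536 = (21025 - 130679)*(1/1653536) = -109654*1/1653536 = -54827/826768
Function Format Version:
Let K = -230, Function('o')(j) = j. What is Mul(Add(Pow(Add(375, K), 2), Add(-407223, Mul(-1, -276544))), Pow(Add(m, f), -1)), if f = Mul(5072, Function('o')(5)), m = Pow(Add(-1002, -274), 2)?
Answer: Rational(-54827, 826768) ≈ -0.066315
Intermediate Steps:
m = 1628176 (m = Pow(-1276, 2) = 1628176)
f = 25360 (f = Mul(5072, 5) = 25360)
Mul(Add(Pow(Add(375, K), 2), Add(-407223, Mul(-1, -276544))), Pow(Add(m, f), -1)) = Mul(Add(Pow(Add(375, -230), 2), Add(-407223, Mul(-1, -276544))), Pow(Add(1628176, 25360), -1)) = Mul(Add(Pow(145, 2), Add(-407223, 276544)), Pow(1653536, -1)) = Mul(Add(21025, -130679), Rational(1, 1653536)) = Mul(-109654, Rational(1, 1653536)) = Rational(-54827, 826768)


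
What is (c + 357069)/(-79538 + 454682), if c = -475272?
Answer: -39401/125048 ≈ -0.31509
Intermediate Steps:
(c + 357069)/(-79538 + 454682) = (-475272 + 357069)/(-79538 + 454682) = -118203/375144 = -118203*1/375144 = -39401/125048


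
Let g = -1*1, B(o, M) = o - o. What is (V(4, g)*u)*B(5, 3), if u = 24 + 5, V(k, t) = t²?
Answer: 0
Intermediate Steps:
B(o, M) = 0
g = -1
u = 29
(V(4, g)*u)*B(5, 3) = ((-1)²*29)*0 = (1*29)*0 = 29*0 = 0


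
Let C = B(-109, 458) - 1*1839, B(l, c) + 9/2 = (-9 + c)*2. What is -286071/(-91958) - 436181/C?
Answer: 80761625057/173892578 ≈ 464.43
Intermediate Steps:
B(l, c) = -45/2 + 2*c (B(l, c) = -9/2 + (-9 + c)*2 = -9/2 + (-18 + 2*c) = -45/2 + 2*c)
C = -1891/2 (C = (-45/2 + 2*458) - 1*1839 = (-45/2 + 916) - 1839 = 1787/2 - 1839 = -1891/2 ≈ -945.50)
-286071/(-91958) - 436181/C = -286071/(-91958) - 436181/(-1891/2) = -286071*(-1/91958) - 436181*(-2/1891) = 286071/91958 + 872362/1891 = 80761625057/173892578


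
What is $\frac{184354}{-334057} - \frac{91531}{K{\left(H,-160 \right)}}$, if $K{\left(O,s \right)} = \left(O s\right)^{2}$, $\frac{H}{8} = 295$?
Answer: $- \frac{26285548359611267}{47630435000320000} \approx -0.55186$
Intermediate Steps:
$H = 2360$ ($H = 8 \cdot 295 = 2360$)
$K{\left(O,s \right)} = O^{2} s^{2}$
$\frac{184354}{-334057} - \frac{91531}{K{\left(H,-160 \right)}} = \frac{184354}{-334057} - \frac{91531}{2360^{2} \left(-160\right)^{2}} = 184354 \left(- \frac{1}{334057}\right) - \frac{91531}{5569600 \cdot 25600} = - \frac{184354}{334057} - \frac{91531}{142581760000} = - \frac{26285548359611267}{47630435000320000}$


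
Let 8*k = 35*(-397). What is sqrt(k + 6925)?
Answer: sqrt(83010)/4 ≈ 72.029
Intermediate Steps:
k = -13895/8 (k = (35*(-397))/8 = (1/8)*(-13895) = -13895/8 ≈ -1736.9)
sqrt(k + 6925) = sqrt(-13895/8 + 6925) = sqrt(41505/8) = sqrt(83010)/4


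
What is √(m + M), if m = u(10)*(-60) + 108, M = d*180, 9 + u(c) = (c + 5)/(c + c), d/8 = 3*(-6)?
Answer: 3*I*√2813 ≈ 159.11*I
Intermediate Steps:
d = -144 (d = 8*(3*(-6)) = 8*(-18) = -144)
u(c) = -9 + (5 + c)/(2*c) (u(c) = -9 + (c + 5)/(c + c) = -9 + (5 + c)/((2*c)) = -9 + (5 + c)*(1/(2*c)) = -9 + (5 + c)/(2*c))
M = -25920 (M = -144*180 = -25920)
m = 603 (m = ((½)*(5 - 17*10)/10)*(-60) + 108 = ((½)*(⅒)*(5 - 170))*(-60) + 108 = ((½)*(⅒)*(-165))*(-60) + 108 = -33/4*(-60) + 108 = 495 + 108 = 603)
√(m + M) = √(603 - 25920) = √(-25317) = 3*I*√2813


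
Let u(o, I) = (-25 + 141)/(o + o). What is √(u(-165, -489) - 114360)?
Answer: I*√3113460570/165 ≈ 338.17*I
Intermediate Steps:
u(o, I) = 58/o (u(o, I) = 116/((2*o)) = 116*(1/(2*o)) = 58/o)
√(u(-165, -489) - 114360) = √(58/(-165) - 114360) = √(58*(-1/165) - 114360) = √(-58/165 - 114360) = √(-18869458/165) = I*√3113460570/165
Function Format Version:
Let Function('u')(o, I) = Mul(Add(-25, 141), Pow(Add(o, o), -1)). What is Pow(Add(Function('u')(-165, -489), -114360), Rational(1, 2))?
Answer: Mul(Rational(1, 165), I, Pow(3113460570, Rational(1, 2))) ≈ Mul(338.17, I)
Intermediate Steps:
Function('u')(o, I) = Mul(58, Pow(o, -1)) (Function('u')(o, I) = Mul(116, Pow(Mul(2, o), -1)) = Mul(116, Mul(Rational(1, 2), Pow(o, -1))) = Mul(58, Pow(o, -1)))
Pow(Add(Function('u')(-165, -489), -114360), Rational(1, 2)) = Pow(Add(Mul(58, Pow(-165, -1)), -114360), Rational(1, 2)) = Pow(Add(Mul(58, Rational(-1, 165)), -114360), Rational(1, 2)) = Pow(Add(Rational(-58, 165), -114360), Rational(1, 2)) = Pow(Rational(-18869458, 165), Rational(1, 2)) = Mul(Rational(1, 165), I, Pow(3113460570, Rational(1, 2)))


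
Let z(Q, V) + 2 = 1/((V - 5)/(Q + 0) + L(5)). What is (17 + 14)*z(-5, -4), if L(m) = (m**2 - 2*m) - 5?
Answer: -3503/59 ≈ -59.373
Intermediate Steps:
L(m) = -5 + m**2 - 2*m
z(Q, V) = -2 + 1/(10 + (-5 + V)/Q) (z(Q, V) = -2 + 1/((V - 5)/(Q + 0) + (-5 + 5**2 - 2*5)) = -2 + 1/((-5 + V)/Q + (-5 + 25 - 10)) = -2 + 1/((-5 + V)/Q + 10) = -2 + 1/(10 + (-5 + V)/Q))
(17 + 14)*z(-5, -4) = (17 + 14)*((10 - 19*(-5) - 2*(-4))/(-5 - 4 + 10*(-5))) = 31*((10 + 95 + 8)/(-5 - 4 - 50)) = 31*(113/(-59)) = 31*(-1/59*113) = 31*(-113/59) = -3503/59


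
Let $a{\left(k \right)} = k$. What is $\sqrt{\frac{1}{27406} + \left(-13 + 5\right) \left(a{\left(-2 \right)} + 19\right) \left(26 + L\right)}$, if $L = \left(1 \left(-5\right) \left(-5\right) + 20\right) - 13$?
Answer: $\frac{i \sqrt{5924588710962}}{27406} \approx 88.814 i$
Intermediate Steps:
$L = 32$ ($L = \left(\left(-5\right) \left(-5\right) + 20\right) - 13 = \left(25 + 20\right) - 13 = 45 - 13 = 32$)
$\sqrt{\frac{1}{27406} + \left(-13 + 5\right) \left(a{\left(-2 \right)} + 19\right) \left(26 + L\right)} = \sqrt{\frac{1}{27406} + \left(-13 + 5\right) \left(-2 + 19\right) \left(26 + 32\right)} = \sqrt{\frac{1}{27406} - 8 \cdot 17 \cdot 58} = \sqrt{\frac{1}{27406} - 7888} = \sqrt{- \frac{216178527}{27406}} = \frac{i \sqrt{5924588710962}}{27406}$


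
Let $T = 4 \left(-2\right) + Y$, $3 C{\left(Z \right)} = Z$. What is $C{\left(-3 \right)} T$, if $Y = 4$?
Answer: $4$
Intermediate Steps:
$C{\left(Z \right)} = \frac{Z}{3}$
$T = -4$ ($T = 4 \left(-2\right) + 4 = -8 + 4 = -4$)
$C{\left(-3 \right)} T = \frac{1}{3} \left(-3\right) \left(-4\right) = \left(-1\right) \left(-4\right) = 4$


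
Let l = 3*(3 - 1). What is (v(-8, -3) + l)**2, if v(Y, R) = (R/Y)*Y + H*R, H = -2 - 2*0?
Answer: 81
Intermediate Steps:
H = -2 (H = -2 + 0 = -2)
v(Y, R) = -R (v(Y, R) = (R/Y)*Y - 2*R = R - 2*R = -R)
l = 6 (l = 3*2 = 6)
(v(-8, -3) + l)**2 = (-1*(-3) + 6)**2 = (3 + 6)**2 = 9**2 = 81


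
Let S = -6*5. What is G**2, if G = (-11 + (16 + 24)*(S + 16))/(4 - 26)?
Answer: 326041/484 ≈ 673.64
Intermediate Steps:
S = -30
G = 571/22 (G = (-11 + (16 + 24)*(-30 + 16))/(4 - 26) = (-11 + 40*(-14))/(-22) = (-11 - 560)*(-1/22) = -571*(-1/22) = 571/22 ≈ 25.955)
G**2 = (571/22)**2 = 326041/484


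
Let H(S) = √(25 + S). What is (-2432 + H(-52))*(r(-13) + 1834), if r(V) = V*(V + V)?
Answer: -5282304 + 6516*I*√3 ≈ -5.2823e+6 + 11286.0*I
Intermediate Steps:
r(V) = 2*V² (r(V) = V*(2*V) = 2*V²)
(-2432 + H(-52))*(r(-13) + 1834) = (-2432 + √(25 - 52))*(2*(-13)² + 1834) = (-2432 + √(-27))*(2*169 + 1834) = (-2432 + 3*I*√3)*(338 + 1834) = (-2432 + 3*I*√3)*2172 = -5282304 + 6516*I*√3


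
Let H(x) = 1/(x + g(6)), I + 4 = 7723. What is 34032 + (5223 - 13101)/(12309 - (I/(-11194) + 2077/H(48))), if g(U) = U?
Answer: 12679240735972/372567329 ≈ 34032.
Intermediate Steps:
I = 7719 (I = -4 + 7723 = 7719)
H(x) = 1/(6 + x) (H(x) = 1/(x + 6) = 1/(6 + x))
34032 + (5223 - 13101)/(12309 - (I/(-11194) + 2077/H(48))) = 34032 + (5223 - 13101)/(12309 - (7719/(-11194) + 2077/(1/(6 + 48)))) = 34032 - 7878/(12309 - (7719*(-1/11194) + 2077/(1/54))) = 34032 - 7878/(12309 - (-7719/11194 + 2077/(1/54))) = 34032 - 7878/(12309 - (-7719/11194 + 2077*54)) = 34032 - 7878/(12309 - (-7719/11194 + 112158)) = 34032 - 7878/(12309 - 1*1255488933/11194) = 34032 - 7878/(12309 - 1255488933/11194) = 34032 - 7878/(-1117701987/11194) = 34032 - 7878*(-11194/1117701987) = 34032 + 29395444/372567329 = 12679240735972/372567329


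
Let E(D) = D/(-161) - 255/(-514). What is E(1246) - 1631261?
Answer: -19284853169/11822 ≈ -1.6313e+6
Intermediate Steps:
E(D) = 255/514 - D/161 (E(D) = D*(-1/161) - 255*(-1/514) = -D/161 + 255/514 = 255/514 - D/161)
E(1246) - 1631261 = (255/514 - 1/161*1246) - 1631261 = (255/514 - 178/23) - 1631261 = -85627/11822 - 1631261 = -19284853169/11822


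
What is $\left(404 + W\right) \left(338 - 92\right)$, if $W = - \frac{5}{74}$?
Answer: $\frac{3676593}{37} \approx 99367.0$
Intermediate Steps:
$W = - \frac{5}{74}$ ($W = \left(-5\right) \frac{1}{74} = - \frac{5}{74} \approx -0.067568$)
$\left(404 + W\right) \left(338 - 92\right) = \left(404 - \frac{5}{74}\right) \left(338 - 92\right) = \frac{29891}{74} \cdot 246 = \frac{3676593}{37}$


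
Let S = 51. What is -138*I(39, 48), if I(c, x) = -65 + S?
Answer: 1932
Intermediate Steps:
I(c, x) = -14 (I(c, x) = -65 + 51 = -14)
-138*I(39, 48) = -138*(-14) = 1932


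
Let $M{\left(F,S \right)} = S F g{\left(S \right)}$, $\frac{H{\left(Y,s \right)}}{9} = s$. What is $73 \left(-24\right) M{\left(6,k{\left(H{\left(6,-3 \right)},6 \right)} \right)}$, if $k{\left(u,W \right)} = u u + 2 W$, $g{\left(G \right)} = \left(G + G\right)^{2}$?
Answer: $-17108028595008$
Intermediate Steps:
$g{\left(G \right)} = 4 G^{2}$ ($g{\left(G \right)} = \left(2 G\right)^{2} = 4 G^{2}$)
$H{\left(Y,s \right)} = 9 s$
$k{\left(u,W \right)} = u^{2} + 2 W$
$M{\left(F,S \right)} = 4 F S^{3}$ ($M{\left(F,S \right)} = S F 4 S^{2} = F S 4 S^{2} = 4 F S^{3}$)
$73 \left(-24\right) M{\left(6,k{\left(H{\left(6,-3 \right)},6 \right)} \right)} = 73 \left(-24\right) 4 \cdot 6 \left(\left(9 \left(-3\right)\right)^{2} + 2 \cdot 6\right)^{3} = - 1752 \cdot 4 \cdot 6 \left(\left(-27\right)^{2} + 12\right)^{3} = - 1752 \cdot 4 \cdot 6 \left(729 + 12\right)^{3} = - 1752 \cdot 4 \cdot 6 \cdot 741^{3} = - 1752 \cdot 4 \cdot 6 \cdot 406869021 = \left(-1752\right) 9764856504 = -17108028595008$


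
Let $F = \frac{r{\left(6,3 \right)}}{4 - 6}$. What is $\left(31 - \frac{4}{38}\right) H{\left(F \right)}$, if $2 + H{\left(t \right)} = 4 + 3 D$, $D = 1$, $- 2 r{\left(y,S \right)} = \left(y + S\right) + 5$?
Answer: $\frac{2935}{19} \approx 154.47$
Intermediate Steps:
$r{\left(y,S \right)} = - \frac{5}{2} - \frac{S}{2} - \frac{y}{2}$ ($r{\left(y,S \right)} = - \frac{\left(y + S\right) + 5}{2} = - \frac{\left(S + y\right) + 5}{2} = - \frac{5 + S + y}{2} = - \frac{5}{2} - \frac{S}{2} - \frac{y}{2}$)
$F = \frac{7}{2}$ ($F = \frac{- \frac{5}{2} - \frac{3}{2} - 3}{4 - 6} = - \frac{7}{-2} = \left(-7\right) \left(- \frac{1}{2}\right) = \frac{7}{2} \approx 3.5$)
$H{\left(t \right)} = 5$ ($H{\left(t \right)} = -2 + \left(4 + 3 \cdot 1\right) = -2 + \left(4 + 3\right) = -2 + 7 = 5$)
$\left(31 - \frac{4}{38}\right) H{\left(F \right)} = \left(31 - \frac{4}{38}\right) 5 = \left(31 - \frac{2}{19}\right) 5 = \frac{587}{19} \cdot 5 = \frac{2935}{19}$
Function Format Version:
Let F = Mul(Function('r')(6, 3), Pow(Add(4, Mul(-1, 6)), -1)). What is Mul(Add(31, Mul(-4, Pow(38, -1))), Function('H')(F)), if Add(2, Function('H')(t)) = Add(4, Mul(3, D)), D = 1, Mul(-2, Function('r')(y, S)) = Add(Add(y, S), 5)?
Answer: Rational(2935, 19) ≈ 154.47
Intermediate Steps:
Function('r')(y, S) = Add(Rational(-5, 2), Mul(Rational(-1, 2), S), Mul(Rational(-1, 2), y)) (Function('r')(y, S) = Mul(Rational(-1, 2), Add(Add(y, S), 5)) = Mul(Rational(-1, 2), Add(Add(S, y), 5)) = Mul(Rational(-1, 2), Add(5, S, y)) = Add(Rational(-5, 2), Mul(Rational(-1, 2), S), Mul(Rational(-1, 2), y)))
F = Rational(7, 2) (F = Mul(Add(Rational(-5, 2), Mul(Rational(-1, 2), 3), Mul(Rational(-1, 2), 6)), Pow(Add(4, Mul(-1, 6)), -1)) = Mul(Add(Rational(-5, 2), Rational(-3, 2), -3), Pow(Add(4, -6), -1)) = Mul(-7, Pow(-2, -1)) = Mul(-7, Rational(-1, 2)) = Rational(7, 2) ≈ 3.5000)
Function('H')(t) = 5 (Function('H')(t) = Add(-2, Add(4, Mul(3, 1))) = Add(-2, Add(4, 3)) = Add(-2, 7) = 5)
Mul(Add(31, Mul(-4, Pow(38, -1))), Function('H')(F)) = Mul(Add(31, Mul(-4, Pow(38, -1))), 5) = Mul(Add(31, Mul(-4, Rational(1, 38))), 5) = Mul(Add(31, Rational(-2, 19)), 5) = Mul(Rational(587, 19), 5) = Rational(2935, 19)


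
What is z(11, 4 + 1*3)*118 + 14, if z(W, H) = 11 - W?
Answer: 14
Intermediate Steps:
z(11, 4 + 1*3)*118 + 14 = (11 - 1*11)*118 + 14 = (11 - 11)*118 + 14 = 0*118 + 14 = 0 + 14 = 14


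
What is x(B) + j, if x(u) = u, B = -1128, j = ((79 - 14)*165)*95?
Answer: 1017747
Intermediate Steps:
j = 1018875 (j = (65*165)*95 = 10725*95 = 1018875)
x(B) + j = -1128 + 1018875 = 1017747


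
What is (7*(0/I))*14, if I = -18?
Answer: 0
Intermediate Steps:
(7*(0/I))*14 = (7*(0/(-18)))*14 = (7*(0*(-1/18)))*14 = (7*0)*14 = 0*14 = 0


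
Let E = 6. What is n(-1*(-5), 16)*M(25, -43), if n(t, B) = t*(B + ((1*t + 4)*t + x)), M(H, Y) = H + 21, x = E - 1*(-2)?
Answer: 15870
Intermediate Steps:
x = 8 (x = 6 - 1*(-2) = 6 + 2 = 8)
M(H, Y) = 21 + H
n(t, B) = t*(8 + B + t*(4 + t)) (n(t, B) = t*(B + ((1*t + 4)*t + 8)) = t*(B + ((t + 4)*t + 8)) = t*(B + ((4 + t)*t + 8)) = t*(B + (t*(4 + t) + 8)) = t*(B + (8 + t*(4 + t))) = t*(8 + B + t*(4 + t)))
n(-1*(-5), 16)*M(25, -43) = ((-1*(-5))*(8 + 16 + (-1*(-5))² + 4*(-1*(-5))))*(21 + 25) = (5*(8 + 16 + 5² + 4*5))*46 = (5*(8 + 16 + 25 + 20))*46 = (5*69)*46 = 345*46 = 15870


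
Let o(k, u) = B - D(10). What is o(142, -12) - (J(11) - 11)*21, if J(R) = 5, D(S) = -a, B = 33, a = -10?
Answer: 149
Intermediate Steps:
D(S) = 10 (D(S) = -1*(-10) = 10)
o(k, u) = 23 (o(k, u) = 33 - 1*10 = 33 - 10 = 23)
o(142, -12) - (J(11) - 11)*21 = 23 - (5 - 11)*21 = 23 - (-6)*21 = 23 - 1*(-126) = 23 + 126 = 149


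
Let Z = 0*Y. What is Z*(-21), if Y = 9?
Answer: 0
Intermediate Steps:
Z = 0 (Z = 0*9 = 0)
Z*(-21) = 0*(-21) = 0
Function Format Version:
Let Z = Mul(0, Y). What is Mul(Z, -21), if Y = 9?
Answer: 0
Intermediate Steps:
Z = 0 (Z = Mul(0, 9) = 0)
Mul(Z, -21) = Mul(0, -21) = 0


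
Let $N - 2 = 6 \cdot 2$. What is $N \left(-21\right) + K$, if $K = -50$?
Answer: $-344$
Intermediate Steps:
$N = 14$ ($N = 2 + 6 \cdot 2 = 2 + 12 = 14$)
$N \left(-21\right) + K = 14 \left(-21\right) - 50 = -294 - 50 = -344$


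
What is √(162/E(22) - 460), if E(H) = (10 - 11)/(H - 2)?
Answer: 10*I*√37 ≈ 60.828*I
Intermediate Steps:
E(H) = -1/(-2 + H)
√(162/E(22) - 460) = √(162/((-1/(-2 + 22))) - 460) = √(162/((-1/20)) - 460) = √(162/((-1*1/20)) - 460) = √(162/(-1/20) - 460) = √(162*(-20) - 460) = √(-3240 - 460) = √(-3700) = 10*I*√37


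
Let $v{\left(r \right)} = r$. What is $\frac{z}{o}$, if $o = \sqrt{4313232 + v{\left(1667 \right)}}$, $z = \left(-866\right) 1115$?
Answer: $- \frac{965590 \sqrt{4314899}}{4314899} \approx -464.84$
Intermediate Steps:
$z = -965590$
$o = \sqrt{4314899}$ ($o = \sqrt{4313232 + 1667} = \sqrt{4314899} \approx 2077.2$)
$\frac{z}{o} = - \frac{965590}{\sqrt{4314899}} = - 965590 \frac{\sqrt{4314899}}{4314899} = - \frac{965590 \sqrt{4314899}}{4314899}$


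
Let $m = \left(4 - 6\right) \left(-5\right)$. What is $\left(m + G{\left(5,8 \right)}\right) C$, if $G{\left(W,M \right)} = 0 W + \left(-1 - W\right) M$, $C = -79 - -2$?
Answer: $2926$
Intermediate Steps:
$m = 10$ ($m = \left(-2\right) \left(-5\right) = 10$)
$C = -77$ ($C = -79 + 2 = -77$)
$G{\left(W,M \right)} = M \left(-1 - W\right)$ ($G{\left(W,M \right)} = 0 + M \left(-1 - W\right) = M \left(-1 - W\right)$)
$\left(m + G{\left(5,8 \right)}\right) C = \left(10 - 8 \left(1 + 5\right)\right) \left(-77\right) = \left(10 - 8 \cdot 6\right) \left(-77\right) = \left(10 - 48\right) \left(-77\right) = \left(-38\right) \left(-77\right) = 2926$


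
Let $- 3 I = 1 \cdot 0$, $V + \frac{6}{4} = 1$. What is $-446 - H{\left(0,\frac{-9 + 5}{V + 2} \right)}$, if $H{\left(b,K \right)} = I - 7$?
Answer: $-439$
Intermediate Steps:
$V = - \frac{1}{2}$ ($V = - \frac{3}{2} + 1 = - \frac{1}{2} \approx -0.5$)
$I = 0$ ($I = - \frac{1 \cdot 0}{3} = \left(- \frac{1}{3}\right) 0 = 0$)
$H{\left(b,K \right)} = -7$ ($H{\left(b,K \right)} = 0 - 7 = -7$)
$-446 - H{\left(0,\frac{-9 + 5}{V + 2} \right)} = -446 - -7 = -446 + 7 = -439$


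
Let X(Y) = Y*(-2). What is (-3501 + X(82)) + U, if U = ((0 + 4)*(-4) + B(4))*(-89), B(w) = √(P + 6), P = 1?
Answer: -2241 - 89*√7 ≈ -2476.5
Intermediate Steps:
X(Y) = -2*Y
B(w) = √7 (B(w) = √(1 + 6) = √7)
U = 1424 - 89*√7 (U = ((0 + 4)*(-4) + √7)*(-89) = (4*(-4) + √7)*(-89) = (-16 + √7)*(-89) = 1424 - 89*√7 ≈ 1188.5)
(-3501 + X(82)) + U = (-3501 - 2*82) + (1424 - 89*√7) = (-3501 - 164) + (1424 - 89*√7) = -3665 + (1424 - 89*√7) = -2241 - 89*√7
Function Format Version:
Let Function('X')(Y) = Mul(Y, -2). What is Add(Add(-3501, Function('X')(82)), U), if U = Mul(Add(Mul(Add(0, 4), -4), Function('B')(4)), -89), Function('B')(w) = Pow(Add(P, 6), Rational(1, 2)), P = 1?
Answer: Add(-2241, Mul(-89, Pow(7, Rational(1, 2)))) ≈ -2476.5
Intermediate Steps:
Function('X')(Y) = Mul(-2, Y)
Function('B')(w) = Pow(7, Rational(1, 2)) (Function('B')(w) = Pow(Add(1, 6), Rational(1, 2)) = Pow(7, Rational(1, 2)))
U = Add(1424, Mul(-89, Pow(7, Rational(1, 2)))) (U = Mul(Add(Mul(Add(0, 4), -4), Pow(7, Rational(1, 2))), -89) = Mul(Add(Mul(4, -4), Pow(7, Rational(1, 2))), -89) = Mul(Add(-16, Pow(7, Rational(1, 2))), -89) = Add(1424, Mul(-89, Pow(7, Rational(1, 2)))) ≈ 1188.5)
Add(Add(-3501, Function('X')(82)), U) = Add(Add(-3501, Mul(-2, 82)), Add(1424, Mul(-89, Pow(7, Rational(1, 2))))) = Add(Add(-3501, -164), Add(1424, Mul(-89, Pow(7, Rational(1, 2))))) = Add(-3665, Add(1424, Mul(-89, Pow(7, Rational(1, 2))))) = Add(-2241, Mul(-89, Pow(7, Rational(1, 2))))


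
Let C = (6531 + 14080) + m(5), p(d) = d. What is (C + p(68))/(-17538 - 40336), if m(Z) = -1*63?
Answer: -10308/28937 ≈ -0.35622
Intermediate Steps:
m(Z) = -63
C = 20548 (C = (6531 + 14080) - 63 = 20611 - 63 = 20548)
(C + p(68))/(-17538 - 40336) = (20548 + 68)/(-17538 - 40336) = 20616/(-57874) = 20616*(-1/57874) = -10308/28937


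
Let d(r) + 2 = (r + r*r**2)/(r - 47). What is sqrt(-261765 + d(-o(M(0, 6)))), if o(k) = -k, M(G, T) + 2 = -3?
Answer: 113*I*sqrt(82)/2 ≈ 511.63*I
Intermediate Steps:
M(G, T) = -5 (M(G, T) = -2 - 3 = -5)
d(r) = -2 + (r + r**3)/(-47 + r) (d(r) = -2 + (r + r*r**2)/(r - 47) = -2 + (r + r**3)/(-47 + r))
sqrt(-261765 + d(-o(M(0, 6)))) = sqrt(-261765 + (94 + (-(-1)*(-5))**3 - (-1)*(-1*(-5)))/(-47 - (-1)*(-5))) = sqrt(-261765 + (94 + (-1*5)**3 - (-1)*5)/(-47 - 1*5)) = sqrt(-261765 + (94 + (-5)**3 - 1*(-5))/(-47 - 5)) = sqrt(-261765 + (94 - 125 + 5)/(-52)) = sqrt(-261765 - 1/52*(-26)) = sqrt(-261765 + 1/2) = sqrt(-523529/2) = 113*I*sqrt(82)/2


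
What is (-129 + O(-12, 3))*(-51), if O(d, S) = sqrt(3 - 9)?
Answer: 6579 - 51*I*sqrt(6) ≈ 6579.0 - 124.92*I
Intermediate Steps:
O(d, S) = I*sqrt(6) (O(d, S) = sqrt(-6) = I*sqrt(6))
(-129 + O(-12, 3))*(-51) = (-129 + I*sqrt(6))*(-51) = 6579 - 51*I*sqrt(6)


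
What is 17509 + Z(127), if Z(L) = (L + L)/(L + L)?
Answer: 17510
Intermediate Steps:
Z(L) = 1 (Z(L) = (2*L)/((2*L)) = (2*L)*(1/(2*L)) = 1)
17509 + Z(127) = 17509 + 1 = 17510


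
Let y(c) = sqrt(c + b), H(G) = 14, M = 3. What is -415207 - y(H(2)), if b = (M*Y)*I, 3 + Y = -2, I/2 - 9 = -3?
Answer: -415207 - I*sqrt(166) ≈ -4.1521e+5 - 12.884*I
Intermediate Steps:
I = 12 (I = 18 + 2*(-3) = 18 - 6 = 12)
Y = -5 (Y = -3 - 2 = -5)
b = -180 (b = (3*(-5))*12 = -15*12 = -180)
y(c) = sqrt(-180 + c) (y(c) = sqrt(c - 180) = sqrt(-180 + c))
-415207 - y(H(2)) = -415207 - sqrt(-180 + 14) = -415207 - sqrt(-166) = -415207 - I*sqrt(166)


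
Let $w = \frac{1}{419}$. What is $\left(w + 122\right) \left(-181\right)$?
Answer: $- \frac{9252539}{419} \approx -22082.0$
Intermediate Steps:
$w = \frac{1}{419} \approx 0.0023866$
$\left(w + 122\right) \left(-181\right) = \left(\frac{1}{419} + 122\right) \left(-181\right) = \frac{51119}{419} \left(-181\right) = - \frac{9252539}{419}$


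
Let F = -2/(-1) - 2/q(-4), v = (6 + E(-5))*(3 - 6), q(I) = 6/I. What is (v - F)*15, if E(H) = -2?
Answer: -230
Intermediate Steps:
v = -12 (v = (6 - 2)*(3 - 6) = 4*(-3) = -12)
F = 10/3 (F = -2/(-1) - 2/(6/(-4)) = -2*(-1) - 2/(6*(-¼)) = 2 - 2/(-3/2) = 2 - 2*(-⅔) = 2 + 4/3 = 10/3 ≈ 3.3333)
(v - F)*15 = (-12 - 1*10/3)*15 = (-12 - 10/3)*15 = -46/3*15 = -230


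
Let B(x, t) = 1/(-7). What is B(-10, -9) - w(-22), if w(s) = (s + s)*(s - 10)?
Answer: -9857/7 ≈ -1408.1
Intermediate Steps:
B(x, t) = -1/7
w(s) = 2*s*(-10 + s) (w(s) = (2*s)*(-10 + s) = 2*s*(-10 + s))
B(-10, -9) - w(-22) = -1/7 - 2*(-22)*(-10 - 22) = -1/7 - 2*(-22)*(-32) = -1/7 - 1*1408 = -1/7 - 1408 = -9857/7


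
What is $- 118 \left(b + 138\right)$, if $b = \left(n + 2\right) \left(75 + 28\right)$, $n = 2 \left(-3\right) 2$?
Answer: $105256$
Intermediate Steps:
$n = -12$ ($n = \left(-6\right) 2 = -12$)
$b = -1030$ ($b = \left(-12 + 2\right) \left(75 + 28\right) = \left(-10\right) 103 = -1030$)
$- 118 \left(b + 138\right) = - 118 \left(-1030 + 138\right) = \left(-118\right) \left(-892\right) = 105256$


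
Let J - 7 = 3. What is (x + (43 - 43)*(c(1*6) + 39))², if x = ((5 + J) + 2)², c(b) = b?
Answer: 83521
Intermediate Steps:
J = 10 (J = 7 + 3 = 10)
x = 289 (x = ((5 + 10) + 2)² = (15 + 2)² = 17² = 289)
(x + (43 - 43)*(c(1*6) + 39))² = (289 + (43 - 43)*(1*6 + 39))² = (289 + 0*(6 + 39))² = (289 + 0*45)² = (289 + 0)² = 289² = 83521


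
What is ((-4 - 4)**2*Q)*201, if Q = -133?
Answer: -1710912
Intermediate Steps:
((-4 - 4)**2*Q)*201 = ((-4 - 4)**2*(-133))*201 = ((-8)**2*(-133))*201 = (64*(-133))*201 = -8512*201 = -1710912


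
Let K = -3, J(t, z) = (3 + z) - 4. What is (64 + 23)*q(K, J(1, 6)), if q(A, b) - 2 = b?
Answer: 609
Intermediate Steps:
J(t, z) = -1 + z
q(A, b) = 2 + b
(64 + 23)*q(K, J(1, 6)) = (64 + 23)*(2 + (-1 + 6)) = 87*(2 + 5) = 87*7 = 609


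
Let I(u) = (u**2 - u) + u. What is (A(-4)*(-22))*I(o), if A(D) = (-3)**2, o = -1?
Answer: -198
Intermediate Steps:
A(D) = 9
I(u) = u**2
(A(-4)*(-22))*I(o) = (9*(-22))*(-1)**2 = -198*1 = -198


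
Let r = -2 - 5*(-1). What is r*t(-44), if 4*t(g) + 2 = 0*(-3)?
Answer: -3/2 ≈ -1.5000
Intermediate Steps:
t(g) = -1/2 (t(g) = -1/2 + (0*(-3))/4 = -1/2 + (1/4)*0 = -1/2 + 0 = -1/2)
r = 3 (r = -2 + 5 = 3)
r*t(-44) = 3*(-1/2) = -3/2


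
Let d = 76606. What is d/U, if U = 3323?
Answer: 76606/3323 ≈ 23.053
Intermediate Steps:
d/U = 76606/3323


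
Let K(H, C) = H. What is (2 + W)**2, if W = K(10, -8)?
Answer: 144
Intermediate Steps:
W = 10
(2 + W)**2 = (2 + 10)**2 = 12**2 = 144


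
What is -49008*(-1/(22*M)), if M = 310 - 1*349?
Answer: -8168/143 ≈ -57.119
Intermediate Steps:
M = -39 (M = 310 - 349 = -39)
-49008*(-1/(22*M)) = -49008/((-39*(-22))) = -49008/858 = -49008*1/858 = -8168/143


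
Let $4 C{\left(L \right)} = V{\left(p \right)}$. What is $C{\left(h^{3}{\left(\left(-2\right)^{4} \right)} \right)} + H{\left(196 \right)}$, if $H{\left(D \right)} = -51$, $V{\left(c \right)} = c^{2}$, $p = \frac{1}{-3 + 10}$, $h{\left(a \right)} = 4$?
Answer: $- \frac{9995}{196} \approx -50.995$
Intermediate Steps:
$p = \frac{1}{7} \approx 0.14286$
$C{\left(L \right)} = \frac{1}{196}$ ($C{\left(L \right)} = \frac{1}{4 \cdot 49} = \frac{1}{4} \cdot \frac{1}{49} = \frac{1}{196}$)
$C{\left(h^{3}{\left(\left(-2\right)^{4} \right)} \right)} + H{\left(196 \right)} = \frac{1}{196} - 51 = - \frac{9995}{196}$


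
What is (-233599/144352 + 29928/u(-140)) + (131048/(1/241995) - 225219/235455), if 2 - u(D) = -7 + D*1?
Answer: 53534349429661607842521/1688090541280 ≈ 3.1713e+10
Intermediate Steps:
u(D) = 9 - D (u(D) = 2 - (-7 + D*1) = 2 - (-7 + D) = 2 + (7 - D) = 9 - D)
(-233599/144352 + 29928/u(-140)) + (131048/(1/241995) - 225219/235455) = (-233599/144352 + 29928/(9 - 1*(-140))) + (131048/(1/241995) - 225219/235455) = (-233599*1/144352 + 29928/(9 + 140)) + (131048/(1/241995) - 225219*1/235455) = (-233599/144352 + 29928/149) + (131048*241995 - 75073/78485) = (-233599/144352 + 29928*(1/149)) + (31712960760 - 75073/78485) = (-233599/144352 + 29928/149) + 2488991725173527/78485 = 4285360405/21508448 + 2488991725173527/78485 = 53534349429661607842521/1688090541280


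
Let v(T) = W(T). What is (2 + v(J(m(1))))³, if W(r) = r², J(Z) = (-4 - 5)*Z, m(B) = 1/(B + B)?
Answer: 704969/64 ≈ 11015.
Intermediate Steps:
m(B) = 1/(2*B)
J(Z) = -9*Z
v(T) = T²
(2 + v(J(m(1))))³ = (2 + (-9/(2*1))²)³ = (2 + (-9/2)²)³ = (2 + 81/4)³ = (89/4)³ = 704969/64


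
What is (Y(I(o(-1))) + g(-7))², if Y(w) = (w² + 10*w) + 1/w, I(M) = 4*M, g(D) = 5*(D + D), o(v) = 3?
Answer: 5424241/144 ≈ 37668.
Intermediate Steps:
g(D) = 10*D (g(D) = 5*(2*D) = 10*D)
Y(w) = 1/w + w² + 10*w
(Y(I(o(-1))) + g(-7))² = ((1 + (4*3)²*(10 + 4*3))/((4*3)) + 10*(-7))² = ((1 + 12²*(10 + 12))/12 - 70)² = ((1 + 144*22)/12 - 70)² = ((1 + 3168)/12 - 70)² = ((1/12)*3169 - 70)² = (3169/12 - 70)² = (2329/12)² = 5424241/144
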